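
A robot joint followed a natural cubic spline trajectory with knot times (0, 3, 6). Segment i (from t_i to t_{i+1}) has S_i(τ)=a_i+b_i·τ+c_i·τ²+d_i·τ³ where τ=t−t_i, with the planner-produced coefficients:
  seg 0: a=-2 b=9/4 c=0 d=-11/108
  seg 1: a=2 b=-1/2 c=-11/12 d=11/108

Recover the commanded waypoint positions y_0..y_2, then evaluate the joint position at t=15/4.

y_0=-2 y_1=2 y_2=-5
S(15/4) = 295/256

y_0 = S_0(0) = a_0 = -2
y_1 = S_1(0) = a_1 = 2
y_2 = S_1(3) = -5
t_q=15/4 is in segment 1 (τ=3/4); S_1(τ)=295/256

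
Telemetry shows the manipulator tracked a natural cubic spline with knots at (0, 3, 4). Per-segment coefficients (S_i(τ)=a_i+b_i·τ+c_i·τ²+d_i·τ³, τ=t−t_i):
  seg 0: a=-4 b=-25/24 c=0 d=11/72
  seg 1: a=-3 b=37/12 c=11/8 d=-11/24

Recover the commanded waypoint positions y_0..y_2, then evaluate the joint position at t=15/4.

y_0 = S_0(0) = a_0 = -4
y_1 = S_1(0) = a_1 = -3
y_2 = S_1(1) = 1
t_q=15/4 is in segment 1 (τ=3/4); S_1(τ)=-55/512

y_0=-4 y_1=-3 y_2=1
S(15/4) = -55/512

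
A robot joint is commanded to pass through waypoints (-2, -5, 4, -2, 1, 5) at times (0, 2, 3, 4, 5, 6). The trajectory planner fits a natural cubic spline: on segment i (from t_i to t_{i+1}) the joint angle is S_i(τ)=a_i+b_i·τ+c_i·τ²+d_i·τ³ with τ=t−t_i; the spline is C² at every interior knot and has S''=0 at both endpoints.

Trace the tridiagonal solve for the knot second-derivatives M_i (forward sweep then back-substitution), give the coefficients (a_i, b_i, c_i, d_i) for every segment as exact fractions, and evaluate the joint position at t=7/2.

  seg 0: a=-2 b=-4355/642 c=0 d=424/321
  seg 1: a=-5 b=5821/642 c=848/107 d=-5131/642
  seg 2: a=4 b=302/321 c=-3435/214 d=5849/642
  seg 3: a=-2 b=-2459/642 c=1207/107 d=-2857/642
  seg 4: a=1 b=1727/321 c=-443/214 d=443/642
S(7/2) = 2733/1712

Δ: Δ0=-3/2, Δ1=9, Δ2=-6, Δ3=3, Δ4=4
row 1: diag=6, rhs=63; c'=1/6, d'=21/2
row 2: denom=4−1·1/6=23/6; d'=(-90−1·21/2)/(23/6)=-603/23
row 3: denom=4−1·6/23=86/23; d'=(54−1·-603/23)/(86/23)=1845/86
row 4: denom=4−1·23/86=321/86; d'=(6−1·1845/86)/(321/86)=-443/107
back: M4=-443/107
back: M3=1845/86−23/86·-443/107=2414/107
back: M2=-603/23−6/23·2414/107=-3435/107
back: M1=21/2−1/6·-3435/107=1696/107
M: M0=0, M1=1696/107, M2=-3435/107, M3=2414/107, M4=-443/107, M5=0
seg 0: a=-2, c=M0/2=0, d=(M1−M0)/(6·2)=424/321, b=Δ0−h0·(2M0+M1)/6=-4355/642
seg 1: a=-5, c=M1/2=848/107, d=(M2−M1)/(6·1)=-5131/642, b=Δ1−h1·(2M1+M2)/6=5821/642
seg 2: a=4, c=M2/2=-3435/214, d=(M3−M2)/(6·1)=5849/642, b=Δ2−h2·(2M2+M3)/6=302/321
seg 3: a=-2, c=M3/2=1207/107, d=(M4−M3)/(6·1)=-2857/642, b=Δ3−h3·(2M3+M4)/6=-2459/642
seg 4: a=1, c=M4/2=-443/214, d=(M5−M4)/(6·1)=443/642, b=Δ4−h4·(2M4+M5)/6=1727/321
t_q=7/2 → seg 2, τ=1/2; S=4+302/321·τ+-3435/214·τ²+5849/642·τ³=2733/1712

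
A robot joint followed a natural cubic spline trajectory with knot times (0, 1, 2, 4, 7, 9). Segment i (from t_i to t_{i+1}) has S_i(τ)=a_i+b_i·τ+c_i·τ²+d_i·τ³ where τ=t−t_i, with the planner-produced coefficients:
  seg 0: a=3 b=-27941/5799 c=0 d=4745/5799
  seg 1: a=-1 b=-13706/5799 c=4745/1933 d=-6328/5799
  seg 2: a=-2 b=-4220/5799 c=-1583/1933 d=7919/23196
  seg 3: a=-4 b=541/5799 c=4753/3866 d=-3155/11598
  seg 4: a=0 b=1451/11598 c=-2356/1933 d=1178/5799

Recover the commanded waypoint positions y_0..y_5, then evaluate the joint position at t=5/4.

y_0 = S_0(0) = a_0 = 3
y_1 = S_1(0) = a_1 = -1
y_2 = S_2(0) = a_2 = -2
y_3 = S_3(0) = a_3 = -4
y_4 = S_4(0) = a_4 = 0
y_5 = S_4(2) = -3
t_q=5/4 is in segment 1 (τ=1/4); S_1(τ)=-44985/30928

y_0=3 y_1=-1 y_2=-2 y_3=-4 y_4=0 y_5=-3
S(5/4) = -44985/30928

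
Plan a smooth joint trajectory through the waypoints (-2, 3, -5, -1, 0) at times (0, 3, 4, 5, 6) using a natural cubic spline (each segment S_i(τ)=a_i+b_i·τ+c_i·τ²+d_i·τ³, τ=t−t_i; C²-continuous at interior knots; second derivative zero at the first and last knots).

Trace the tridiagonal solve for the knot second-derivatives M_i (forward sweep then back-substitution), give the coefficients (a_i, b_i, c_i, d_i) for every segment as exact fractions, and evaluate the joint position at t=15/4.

Δ: Δ0=5/3, Δ1=-8, Δ2=4, Δ3=1
row 1: diag=8, rhs=-58; c'=1/8, d'=-29/4
row 2: denom=4−1·1/8=31/8; d'=(72−1·-29/4)/(31/8)=634/31
row 3: denom=4−1·8/31=116/31; d'=(-18−1·634/31)/(116/31)=-298/29
back: M3=-298/29
back: M2=634/31−8/31·-298/29=670/29
back: M1=-29/4−1/8·670/29=-294/29
M: M0=0, M1=-294/29, M2=670/29, M3=-298/29, M4=0
seg 0: a=-2, c=M0/2=0, d=(M1−M0)/(6·3)=-49/87, b=Δ0−h0·(2M0+M1)/6=586/87
seg 1: a=3, c=M1/2=-147/29, d=(M2−M1)/(6·1)=482/87, b=Δ1−h1·(2M1+M2)/6=-737/87
seg 2: a=-5, c=M2/2=335/29, d=(M3−M2)/(6·1)=-484/87, b=Δ2−h2·(2M2+M3)/6=-173/87
seg 3: a=-1, c=M3/2=-149/29, d=(M4−M3)/(6·1)=149/87, b=Δ3−h3·(2M3+M4)/6=385/87
t_q=15/4 → seg 1, τ=3/4; S=3+-737/87·τ+-147/29·τ²+482/87·τ³=-3589/928

  seg 0: a=-2 b=586/87 c=0 d=-49/87
  seg 1: a=3 b=-737/87 c=-147/29 d=482/87
  seg 2: a=-5 b=-173/87 c=335/29 d=-484/87
  seg 3: a=-1 b=385/87 c=-149/29 d=149/87
S(15/4) = -3589/928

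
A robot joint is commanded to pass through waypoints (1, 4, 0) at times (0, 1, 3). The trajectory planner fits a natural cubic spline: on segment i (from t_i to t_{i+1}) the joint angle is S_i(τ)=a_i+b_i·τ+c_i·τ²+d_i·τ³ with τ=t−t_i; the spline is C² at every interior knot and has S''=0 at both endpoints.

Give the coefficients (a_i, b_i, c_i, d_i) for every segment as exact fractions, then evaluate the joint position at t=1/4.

  seg 0: a=1 b=23/6 c=0 d=-5/6
  seg 1: a=4 b=4/3 c=-5/2 d=5/12
S(1/4) = 249/128

Δ: Δ0=3, Δ1=-2
row 1: diag=6, rhs=-30; c'=1/3, d'=-5
back: M1=-5
M: M0=0, M1=-5, M2=0
seg 0: a=1, c=M0/2=0, d=(M1−M0)/(6·1)=-5/6, b=Δ0−h0·(2M0+M1)/6=23/6
seg 1: a=4, c=M1/2=-5/2, d=(M2−M1)/(6·2)=5/12, b=Δ1−h1·(2M1+M2)/6=4/3
t_q=1/4 → seg 0, τ=1/4; S=1+23/6·τ+0·τ²+-5/6·τ³=249/128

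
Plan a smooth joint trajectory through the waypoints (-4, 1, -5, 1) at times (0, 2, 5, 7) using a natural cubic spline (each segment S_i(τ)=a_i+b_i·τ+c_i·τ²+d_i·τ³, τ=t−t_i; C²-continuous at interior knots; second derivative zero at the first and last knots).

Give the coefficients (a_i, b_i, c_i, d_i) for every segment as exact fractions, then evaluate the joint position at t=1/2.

  seg 0: a=-4 b=695/182 c=0 d=-30/91
  seg 1: a=1 b=-25/182 c=-180/91 d=19/42
  seg 2: a=-5 b=19/91 c=381/182 d=-127/364
S(1/2) = -194/91

Δ: Δ0=5/2, Δ1=-2, Δ2=3
row 1: diag=10, rhs=-27; c'=3/10, d'=-27/10
row 2: denom=10−3·3/10=91/10; d'=(30−3·-27/10)/(91/10)=381/91
back: M2=381/91
back: M1=-27/10−3/10·381/91=-360/91
M: M0=0, M1=-360/91, M2=381/91, M3=0
seg 0: a=-4, c=M0/2=0, d=(M1−M0)/(6·2)=-30/91, b=Δ0−h0·(2M0+M1)/6=695/182
seg 1: a=1, c=M1/2=-180/91, d=(M2−M1)/(6·3)=19/42, b=Δ1−h1·(2M1+M2)/6=-25/182
seg 2: a=-5, c=M2/2=381/182, d=(M3−M2)/(6·2)=-127/364, b=Δ2−h2·(2M2+M3)/6=19/91
t_q=1/2 → seg 0, τ=1/2; S=-4+695/182·τ+0·τ²+-30/91·τ³=-194/91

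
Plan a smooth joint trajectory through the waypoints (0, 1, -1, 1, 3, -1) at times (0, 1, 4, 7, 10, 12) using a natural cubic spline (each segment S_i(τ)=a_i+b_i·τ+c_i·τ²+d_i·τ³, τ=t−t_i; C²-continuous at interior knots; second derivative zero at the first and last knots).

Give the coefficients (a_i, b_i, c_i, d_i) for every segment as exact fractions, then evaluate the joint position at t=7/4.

  seg 0: a=0 b=3793/2979 c=0 d=-814/2979
  seg 1: a=1 b=1351/2979 c=-814/993 d=3989/26811
  seg 2: a=-1 b=-1334/2979 c=1547/2979 d=-1321/26811
  seg 3: a=1 b=3985/2979 c=226/2979 d=-2677/26811
  seg 4: a=3 b=-2690/2979 c=-817/993 d=817/5958
S(7/4) = 19951/21184

Δ: Δ0=1, Δ1=-2/3, Δ2=2/3, Δ3=2/3, Δ4=-2
row 1: diag=8, rhs=-10; c'=3/8, d'=-5/4
row 2: denom=12−3·3/8=87/8; d'=(8−3·-5/4)/(87/8)=94/87
row 3: denom=12−3·8/29=324/29; d'=(0−3·94/87)/(324/29)=-47/162
row 4: denom=10−3·29/108=331/36; d'=(-16−3·-47/162)/(331/36)=-1634/993
back: M4=-1634/993
back: M3=-47/162−29/108·-1634/993=452/2979
back: M2=94/87−8/29·452/2979=3094/2979
back: M1=-5/4−3/8·3094/2979=-1628/993
M: M0=0, M1=-1628/993, M2=3094/2979, M3=452/2979, M4=-1634/993, M5=0
seg 0: a=0, c=M0/2=0, d=(M1−M0)/(6·1)=-814/2979, b=Δ0−h0·(2M0+M1)/6=3793/2979
seg 1: a=1, c=M1/2=-814/993, d=(M2−M1)/(6·3)=3989/26811, b=Δ1−h1·(2M1+M2)/6=1351/2979
seg 2: a=-1, c=M2/2=1547/2979, d=(M3−M2)/(6·3)=-1321/26811, b=Δ2−h2·(2M2+M3)/6=-1334/2979
seg 3: a=1, c=M3/2=226/2979, d=(M4−M3)/(6·3)=-2677/26811, b=Δ3−h3·(2M3+M4)/6=3985/2979
seg 4: a=3, c=M4/2=-817/993, d=(M5−M4)/(6·2)=817/5958, b=Δ4−h4·(2M4+M5)/6=-2690/2979
t_q=7/4 → seg 1, τ=3/4; S=1+1351/2979·τ+-814/993·τ²+3989/26811·τ³=19951/21184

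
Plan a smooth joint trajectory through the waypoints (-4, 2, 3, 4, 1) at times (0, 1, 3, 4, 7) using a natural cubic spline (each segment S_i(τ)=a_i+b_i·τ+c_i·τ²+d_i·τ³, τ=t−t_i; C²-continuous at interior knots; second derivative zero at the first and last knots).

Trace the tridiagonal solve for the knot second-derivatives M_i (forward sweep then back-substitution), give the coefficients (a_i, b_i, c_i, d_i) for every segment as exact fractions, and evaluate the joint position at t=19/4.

  seg 0: a=-4 b=3541/500 c=0 d=-541/500
  seg 1: a=2 b=959/250 c=-1623/500 d=789/1000
  seg 2: a=3 b=8/25 c=186/125 d=-101/125
  seg 3: a=4 b=109/125 c=-117/125 d=13/125
S(19/4) = 33371/8000

Δ: Δ0=6, Δ1=1/2, Δ2=1, Δ3=-1
row 1: diag=6, rhs=-33; c'=1/3, d'=-11/2
row 2: denom=6−2·1/3=16/3; d'=(3−2·-11/2)/(16/3)=21/8
row 3: denom=8−1·3/16=125/16; d'=(-12−1·21/8)/(125/16)=-234/125
back: M3=-234/125
back: M2=21/8−3/16·-234/125=372/125
back: M1=-11/2−1/3·372/125=-1623/250
M: M0=0, M1=-1623/250, M2=372/125, M3=-234/125, M4=0
seg 0: a=-4, c=M0/2=0, d=(M1−M0)/(6·1)=-541/500, b=Δ0−h0·(2M0+M1)/6=3541/500
seg 1: a=2, c=M1/2=-1623/500, d=(M2−M1)/(6·2)=789/1000, b=Δ1−h1·(2M1+M2)/6=959/250
seg 2: a=3, c=M2/2=186/125, d=(M3−M2)/(6·1)=-101/125, b=Δ2−h2·(2M2+M3)/6=8/25
seg 3: a=4, c=M3/2=-117/125, d=(M4−M3)/(6·3)=13/125, b=Δ3−h3·(2M3+M4)/6=109/125
t_q=19/4 → seg 3, τ=3/4; S=4+109/125·τ+-117/125·τ²+13/125·τ³=33371/8000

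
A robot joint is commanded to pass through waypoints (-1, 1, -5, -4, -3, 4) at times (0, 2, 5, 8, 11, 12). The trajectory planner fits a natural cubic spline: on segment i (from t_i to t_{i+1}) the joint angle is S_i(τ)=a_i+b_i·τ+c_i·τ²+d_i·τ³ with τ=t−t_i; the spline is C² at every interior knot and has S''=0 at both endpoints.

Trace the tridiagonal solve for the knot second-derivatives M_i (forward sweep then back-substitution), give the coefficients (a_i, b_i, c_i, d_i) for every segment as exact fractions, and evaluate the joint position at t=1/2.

Δ: Δ0=1, Δ1=-2, Δ2=1/3, Δ3=1/3, Δ4=7
row 1: diag=10, rhs=-18; c'=3/10, d'=-9/5
row 2: denom=12−3·3/10=111/10; d'=(14−3·-9/5)/(111/10)=194/111
row 3: denom=12−3·10/37=414/37; d'=(0−3·194/111)/(414/37)=-97/207
row 4: denom=8−3·37/138=331/46; d'=(40−3·-97/207)/(331/46)=5714/993
back: M4=5714/993
back: M3=-97/207−37/138·5714/993=-5992/2979
back: M2=194/111−10/37·-5992/2979=6826/2979
back: M1=-9/5−3/10·6826/2979=-2470/993
M: M0=0, M1=-2470/993, M2=6826/2979, M3=-5992/2979, M4=5714/993, M5=0
seg 0: a=-1, c=M0/2=0, d=(M1−M0)/(6·2)=-1235/5958, b=Δ0−h0·(2M0+M1)/6=5449/2979
seg 1: a=1, c=M1/2=-1235/993, d=(M2−M1)/(6·3)=7118/26811, b=Δ1−h1·(2M1+M2)/6=-1961/2979
seg 2: a=-5, c=M2/2=3413/2979, d=(M3−M2)/(6·3)=-6409/26811, b=Δ2−h2·(2M2+M3)/6=-2837/2979
seg 3: a=-4, c=M3/2=-2996/2979, d=(M4−M3)/(6·3)=11567/26811, b=Δ3−h3·(2M3+M4)/6=-1586/2979
seg 4: a=-3, c=M4/2=2857/993, d=(M5−M4)/(6·1)=-2857/2979, b=Δ4−h4·(2M4+M5)/6=15139/2979
t_q=1/2 → seg 0, τ=1/2; S=-1+5449/2979·τ+0·τ²+-1235/5958·τ³=-1769/15888

  seg 0: a=-1 b=5449/2979 c=0 d=-1235/5958
  seg 1: a=1 b=-1961/2979 c=-1235/993 d=7118/26811
  seg 2: a=-5 b=-2837/2979 c=3413/2979 d=-6409/26811
  seg 3: a=-4 b=-1586/2979 c=-2996/2979 d=11567/26811
  seg 4: a=-3 b=15139/2979 c=2857/993 d=-2857/2979
S(1/2) = -1769/15888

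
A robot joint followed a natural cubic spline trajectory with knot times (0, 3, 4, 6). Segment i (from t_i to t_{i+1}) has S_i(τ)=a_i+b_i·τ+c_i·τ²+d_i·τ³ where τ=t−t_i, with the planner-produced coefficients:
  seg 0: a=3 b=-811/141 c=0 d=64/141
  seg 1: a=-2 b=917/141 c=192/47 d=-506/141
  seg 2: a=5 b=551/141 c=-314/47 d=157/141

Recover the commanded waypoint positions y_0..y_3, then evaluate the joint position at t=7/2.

y_0 = S_0(0) = a_0 = 3
y_1 = S_1(0) = a_1 = -2
y_2 = S_2(0) = a_2 = 5
y_3 = S_2(2) = -5
t_q=7/2 is in segment 1 (τ=1/2); S_1(τ)=343/188

y_0=3 y_1=-2 y_2=5 y_3=-5
S(7/2) = 343/188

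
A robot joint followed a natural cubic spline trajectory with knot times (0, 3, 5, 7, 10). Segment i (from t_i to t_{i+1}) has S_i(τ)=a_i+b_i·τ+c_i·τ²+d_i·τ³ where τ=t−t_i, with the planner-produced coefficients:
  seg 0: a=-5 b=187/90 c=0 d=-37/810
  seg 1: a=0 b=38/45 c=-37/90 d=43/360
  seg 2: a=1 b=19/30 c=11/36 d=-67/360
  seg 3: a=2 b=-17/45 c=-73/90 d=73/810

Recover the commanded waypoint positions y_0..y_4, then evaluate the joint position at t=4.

y_0=-5 y_1=0 y_2=1 y_3=2 y_4=-4
S(4) = 199/360

y_0 = S_0(0) = a_0 = -5
y_1 = S_1(0) = a_1 = 0
y_2 = S_2(0) = a_2 = 1
y_3 = S_3(0) = a_3 = 2
y_4 = S_3(3) = -4
t_q=4 is in segment 1 (τ=1); S_1(τ)=199/360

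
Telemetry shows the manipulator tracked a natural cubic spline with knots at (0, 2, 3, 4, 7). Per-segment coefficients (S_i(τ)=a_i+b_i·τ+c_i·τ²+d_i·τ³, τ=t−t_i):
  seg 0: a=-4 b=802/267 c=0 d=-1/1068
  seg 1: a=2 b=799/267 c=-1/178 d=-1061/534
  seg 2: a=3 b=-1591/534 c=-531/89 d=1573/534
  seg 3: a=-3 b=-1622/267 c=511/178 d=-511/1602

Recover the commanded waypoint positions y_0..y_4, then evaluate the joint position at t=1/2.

y_0 = S_0(0) = a_0 = -4
y_1 = S_1(0) = a_1 = 2
y_2 = S_2(0) = a_2 = 3
y_3 = S_3(0) = a_3 = -3
y_4 = S_3(3) = -4
t_q=1/2 is in segment 0 (τ=1/2); S_0(τ)=-7115/2848

y_0=-4 y_1=2 y_2=3 y_3=-3 y_4=-4
S(1/2) = -7115/2848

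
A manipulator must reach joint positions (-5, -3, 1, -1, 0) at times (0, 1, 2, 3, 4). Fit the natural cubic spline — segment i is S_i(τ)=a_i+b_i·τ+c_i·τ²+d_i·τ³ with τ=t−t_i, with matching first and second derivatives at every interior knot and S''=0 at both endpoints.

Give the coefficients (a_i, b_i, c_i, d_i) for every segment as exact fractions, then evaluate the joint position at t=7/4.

  seg 0: a=-5 b=55/56 c=0 d=57/56
  seg 1: a=-3 b=113/28 c=171/56 d=-173/56
  seg 2: a=1 b=7/8 c=-87/14 d=187/56
  seg 3: a=-1 b=-43/28 c=213/56 d=-71/56
S(7/4) = 1581/3584

Δ: Δ0=2, Δ1=4, Δ2=-2, Δ3=1
row 1: diag=4, rhs=12; c'=1/4, d'=3
row 2: denom=4−1·1/4=15/4; d'=(-36−1·3)/(15/4)=-52/5
row 3: denom=4−1·4/15=56/15; d'=(18−1·-52/5)/(56/15)=213/28
back: M3=213/28
back: M2=-52/5−4/15·213/28=-87/7
back: M1=3−1/4·-87/7=171/28
M: M0=0, M1=171/28, M2=-87/7, M3=213/28, M4=0
seg 0: a=-5, c=M0/2=0, d=(M1−M0)/(6·1)=57/56, b=Δ0−h0·(2M0+M1)/6=55/56
seg 1: a=-3, c=M1/2=171/56, d=(M2−M1)/(6·1)=-173/56, b=Δ1−h1·(2M1+M2)/6=113/28
seg 2: a=1, c=M2/2=-87/14, d=(M3−M2)/(6·1)=187/56, b=Δ2−h2·(2M2+M3)/6=7/8
seg 3: a=-1, c=M3/2=213/56, d=(M4−M3)/(6·1)=-71/56, b=Δ3−h3·(2M3+M4)/6=-43/28
t_q=7/4 → seg 1, τ=3/4; S=-3+113/28·τ+171/56·τ²+-173/56·τ³=1581/3584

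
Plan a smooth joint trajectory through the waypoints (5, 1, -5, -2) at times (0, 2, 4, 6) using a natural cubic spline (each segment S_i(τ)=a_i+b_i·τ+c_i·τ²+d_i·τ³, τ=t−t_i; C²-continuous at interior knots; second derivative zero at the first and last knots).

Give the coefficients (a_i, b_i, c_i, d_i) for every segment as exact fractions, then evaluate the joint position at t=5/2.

  seg 0: a=5 b=-43/30 c=0 d=-17/120
  seg 1: a=1 b=-47/15 c=-17/20 d=11/24
  seg 2: a=-5 b=-31/30 c=19/10 d=-19/60
S(5/2) = -231/320

Δ: Δ0=-2, Δ1=-3, Δ2=3/2
row 1: diag=8, rhs=-6; c'=1/4, d'=-3/4
row 2: denom=8−2·1/4=15/2; d'=(27−2·-3/4)/(15/2)=19/5
back: M2=19/5
back: M1=-3/4−1/4·19/5=-17/10
M: M0=0, M1=-17/10, M2=19/5, M3=0
seg 0: a=5, c=M0/2=0, d=(M1−M0)/(6·2)=-17/120, b=Δ0−h0·(2M0+M1)/6=-43/30
seg 1: a=1, c=M1/2=-17/20, d=(M2−M1)/(6·2)=11/24, b=Δ1−h1·(2M1+M2)/6=-47/15
seg 2: a=-5, c=M2/2=19/10, d=(M3−M2)/(6·2)=-19/60, b=Δ2−h2·(2M2+M3)/6=-31/30
t_q=5/2 → seg 1, τ=1/2; S=1+-47/15·τ+-17/20·τ²+11/24·τ³=-231/320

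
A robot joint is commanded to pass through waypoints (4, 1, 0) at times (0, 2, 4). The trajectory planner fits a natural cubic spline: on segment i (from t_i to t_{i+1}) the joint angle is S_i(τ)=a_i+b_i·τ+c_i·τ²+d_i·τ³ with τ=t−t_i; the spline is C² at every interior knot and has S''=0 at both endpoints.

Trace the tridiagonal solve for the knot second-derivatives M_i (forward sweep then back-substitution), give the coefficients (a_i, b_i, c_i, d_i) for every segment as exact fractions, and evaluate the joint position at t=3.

  seg 0: a=4 b=-7/4 c=0 d=1/16
  seg 1: a=1 b=-1 c=3/8 d=-1/16
S(3) = 5/16

Δ: Δ0=-3/2, Δ1=-1/2
row 1: diag=8, rhs=6; c'=1/4, d'=3/4
back: M1=3/4
M: M0=0, M1=3/4, M2=0
seg 0: a=4, c=M0/2=0, d=(M1−M0)/(6·2)=1/16, b=Δ0−h0·(2M0+M1)/6=-7/4
seg 1: a=1, c=M1/2=3/8, d=(M2−M1)/(6·2)=-1/16, b=Δ1−h1·(2M1+M2)/6=-1
t_q=3 → seg 1, τ=1; S=1+-1·τ+3/8·τ²+-1/16·τ³=5/16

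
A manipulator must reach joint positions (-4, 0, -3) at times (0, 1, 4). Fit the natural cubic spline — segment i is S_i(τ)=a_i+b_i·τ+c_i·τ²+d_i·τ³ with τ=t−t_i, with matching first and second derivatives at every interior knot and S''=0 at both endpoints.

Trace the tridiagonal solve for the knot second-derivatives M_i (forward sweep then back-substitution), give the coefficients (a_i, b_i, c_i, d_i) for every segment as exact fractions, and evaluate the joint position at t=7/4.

  seg 0: a=-4 b=37/8 c=0 d=-5/8
  seg 1: a=0 b=11/4 c=-15/8 d=5/24
S(7/4) = 561/512

Δ: Δ0=4, Δ1=-1
row 1: diag=8, rhs=-30; c'=3/8, d'=-15/4
back: M1=-15/4
M: M0=0, M1=-15/4, M2=0
seg 0: a=-4, c=M0/2=0, d=(M1−M0)/(6·1)=-5/8, b=Δ0−h0·(2M0+M1)/6=37/8
seg 1: a=0, c=M1/2=-15/8, d=(M2−M1)/(6·3)=5/24, b=Δ1−h1·(2M1+M2)/6=11/4
t_q=7/4 → seg 1, τ=3/4; S=0+11/4·τ+-15/8·τ²+5/24·τ³=561/512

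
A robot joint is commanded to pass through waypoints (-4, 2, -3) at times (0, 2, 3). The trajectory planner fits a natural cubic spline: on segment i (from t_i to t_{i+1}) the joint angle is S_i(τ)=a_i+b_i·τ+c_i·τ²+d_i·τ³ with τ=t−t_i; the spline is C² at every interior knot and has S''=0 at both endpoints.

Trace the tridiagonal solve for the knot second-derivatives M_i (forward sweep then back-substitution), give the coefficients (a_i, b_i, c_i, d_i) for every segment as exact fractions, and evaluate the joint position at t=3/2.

  seg 0: a=-4 b=17/3 c=0 d=-2/3
  seg 1: a=2 b=-7/3 c=-4 d=4/3
S(3/2) = 9/4

Δ: Δ0=3, Δ1=-5
row 1: diag=6, rhs=-48; c'=1/6, d'=-8
back: M1=-8
M: M0=0, M1=-8, M2=0
seg 0: a=-4, c=M0/2=0, d=(M1−M0)/(6·2)=-2/3, b=Δ0−h0·(2M0+M1)/6=17/3
seg 1: a=2, c=M1/2=-4, d=(M2−M1)/(6·1)=4/3, b=Δ1−h1·(2M1+M2)/6=-7/3
t_q=3/2 → seg 0, τ=3/2; S=-4+17/3·τ+0·τ²+-2/3·τ³=9/4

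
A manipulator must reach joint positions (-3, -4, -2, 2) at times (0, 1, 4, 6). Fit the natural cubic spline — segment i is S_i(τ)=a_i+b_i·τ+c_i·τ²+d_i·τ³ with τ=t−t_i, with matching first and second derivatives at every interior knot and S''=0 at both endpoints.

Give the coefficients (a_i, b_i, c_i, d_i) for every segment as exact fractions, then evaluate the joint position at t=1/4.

  seg 0: a=-3 b=-251/213 c=0 d=38/213
  seg 1: a=-4 b=-137/213 c=38/71 d=-7/213
  seg 2: a=-2 b=358/213 c=17/71 d=-17/426
S(1/4) = -7479/2272

Δ: Δ0=-1, Δ1=2/3, Δ2=2
row 1: diag=8, rhs=10; c'=3/8, d'=5/4
row 2: denom=10−3·3/8=71/8; d'=(8−3·5/4)/(71/8)=34/71
back: M2=34/71
back: M1=5/4−3/8·34/71=76/71
M: M0=0, M1=76/71, M2=34/71, M3=0
seg 0: a=-3, c=M0/2=0, d=(M1−M0)/(6·1)=38/213, b=Δ0−h0·(2M0+M1)/6=-251/213
seg 1: a=-4, c=M1/2=38/71, d=(M2−M1)/(6·3)=-7/213, b=Δ1−h1·(2M1+M2)/6=-137/213
seg 2: a=-2, c=M2/2=17/71, d=(M3−M2)/(6·2)=-17/426, b=Δ2−h2·(2M2+M3)/6=358/213
t_q=1/4 → seg 0, τ=1/4; S=-3+-251/213·τ+0·τ²+38/213·τ³=-7479/2272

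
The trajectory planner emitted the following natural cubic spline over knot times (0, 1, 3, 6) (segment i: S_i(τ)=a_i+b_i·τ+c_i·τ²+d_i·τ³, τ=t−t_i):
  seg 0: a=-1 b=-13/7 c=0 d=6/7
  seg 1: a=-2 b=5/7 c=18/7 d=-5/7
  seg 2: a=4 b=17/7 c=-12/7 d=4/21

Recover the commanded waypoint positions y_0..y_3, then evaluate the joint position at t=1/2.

y_0 = S_0(0) = a_0 = -1
y_1 = S_1(0) = a_1 = -2
y_2 = S_2(0) = a_2 = 4
y_3 = S_2(3) = 1
t_q=1/2 is in segment 0 (τ=1/2); S_0(τ)=-51/28

y_0=-1 y_1=-2 y_2=4 y_3=1
S(1/2) = -51/28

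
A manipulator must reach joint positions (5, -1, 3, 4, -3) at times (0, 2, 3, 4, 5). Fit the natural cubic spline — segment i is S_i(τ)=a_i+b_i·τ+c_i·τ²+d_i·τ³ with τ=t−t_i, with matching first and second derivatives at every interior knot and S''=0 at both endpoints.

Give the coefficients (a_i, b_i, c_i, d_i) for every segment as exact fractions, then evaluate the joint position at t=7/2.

Δ: Δ0=-3, Δ1=4, Δ2=1, Δ3=-7
row 1: diag=6, rhs=42; c'=1/6, d'=7
row 2: denom=4−1·1/6=23/6; d'=(-18−1·7)/(23/6)=-150/23
row 3: denom=4−1·6/23=86/23; d'=(-48−1·-150/23)/(86/23)=-477/43
back: M3=-477/43
back: M2=-150/23−6/23·-477/43=-156/43
back: M1=7−1/6·-156/43=327/43
M: M0=0, M1=327/43, M2=-156/43, M3=-477/43, M4=0
seg 0: a=5, c=M0/2=0, d=(M1−M0)/(6·2)=109/172, b=Δ0−h0·(2M0+M1)/6=-238/43
seg 1: a=-1, c=M1/2=327/86, d=(M2−M1)/(6·1)=-161/86, b=Δ1−h1·(2M1+M2)/6=89/43
seg 2: a=3, c=M2/2=-78/43, d=(M3−M2)/(6·1)=-107/86, b=Δ2−h2·(2M2+M3)/6=349/86
seg 3: a=4, c=M3/2=-477/86, d=(M4−M3)/(6·1)=159/86, b=Δ3−h3·(2M3+M4)/6=-142/43
t_q=7/2 → seg 2, τ=1/2; S=3+349/86·τ+-78/43·τ²+-107/86·τ³=3041/688

  seg 0: a=5 b=-238/43 c=0 d=109/172
  seg 1: a=-1 b=89/43 c=327/86 d=-161/86
  seg 2: a=3 b=349/86 c=-78/43 d=-107/86
  seg 3: a=4 b=-142/43 c=-477/86 d=159/86
S(7/2) = 3041/688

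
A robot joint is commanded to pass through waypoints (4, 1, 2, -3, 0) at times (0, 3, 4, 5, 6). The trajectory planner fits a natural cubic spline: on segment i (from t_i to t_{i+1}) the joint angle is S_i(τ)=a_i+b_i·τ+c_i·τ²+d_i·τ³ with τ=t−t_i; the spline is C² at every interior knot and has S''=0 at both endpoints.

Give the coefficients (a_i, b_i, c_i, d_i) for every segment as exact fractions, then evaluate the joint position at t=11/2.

Δ: Δ0=-1, Δ1=1, Δ2=-5, Δ3=3
row 1: diag=8, rhs=12; c'=1/8, d'=3/2
row 2: denom=4−1·1/8=31/8; d'=(-36−1·3/2)/(31/8)=-300/31
row 3: denom=4−1·8/31=116/31; d'=(48−1·-300/31)/(116/31)=447/29
back: M3=447/29
back: M2=-300/31−8/31·447/29=-396/29
back: M1=3/2−1/8·-396/29=93/29
M: M0=0, M1=93/29, M2=-396/29, M3=447/29, M4=0
seg 0: a=4, c=M0/2=0, d=(M1−M0)/(6·3)=31/174, b=Δ0−h0·(2M0+M1)/6=-151/58
seg 1: a=1, c=M1/2=93/58, d=(M2−M1)/(6·1)=-163/58, b=Δ1−h1·(2M1+M2)/6=64/29
seg 2: a=2, c=M2/2=-198/29, d=(M3−M2)/(6·1)=281/58, b=Δ2−h2·(2M2+M3)/6=-175/58
seg 3: a=-3, c=M3/2=447/58, d=(M4−M3)/(6·1)=-149/58, b=Δ3−h3·(2M3+M4)/6=-62/29
t_q=11/2 → seg 3, τ=1/2; S=-3+-62/29·τ+447/58·τ²+-149/58·τ³=-1143/464

  seg 0: a=4 b=-151/58 c=0 d=31/174
  seg 1: a=1 b=64/29 c=93/58 d=-163/58
  seg 2: a=2 b=-175/58 c=-198/29 d=281/58
  seg 3: a=-3 b=-62/29 c=447/58 d=-149/58
S(11/2) = -1143/464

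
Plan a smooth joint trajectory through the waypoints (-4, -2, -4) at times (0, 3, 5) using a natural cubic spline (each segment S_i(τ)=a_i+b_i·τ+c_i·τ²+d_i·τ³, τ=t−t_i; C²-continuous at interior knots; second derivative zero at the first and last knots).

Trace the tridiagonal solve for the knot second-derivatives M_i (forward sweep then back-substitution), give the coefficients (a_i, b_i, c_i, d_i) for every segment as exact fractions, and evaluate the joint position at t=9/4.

  seg 0: a=-4 b=7/6 c=0 d=-1/18
  seg 1: a=-2 b=-1/3 c=-1/2 d=1/12
S(9/4) = -257/128

Δ: Δ0=2/3, Δ1=-1
row 1: diag=10, rhs=-10; c'=1/5, d'=-1
back: M1=-1
M: M0=0, M1=-1, M2=0
seg 0: a=-4, c=M0/2=0, d=(M1−M0)/(6·3)=-1/18, b=Δ0−h0·(2M0+M1)/6=7/6
seg 1: a=-2, c=M1/2=-1/2, d=(M2−M1)/(6·2)=1/12, b=Δ1−h1·(2M1+M2)/6=-1/3
t_q=9/4 → seg 0, τ=9/4; S=-4+7/6·τ+0·τ²+-1/18·τ³=-257/128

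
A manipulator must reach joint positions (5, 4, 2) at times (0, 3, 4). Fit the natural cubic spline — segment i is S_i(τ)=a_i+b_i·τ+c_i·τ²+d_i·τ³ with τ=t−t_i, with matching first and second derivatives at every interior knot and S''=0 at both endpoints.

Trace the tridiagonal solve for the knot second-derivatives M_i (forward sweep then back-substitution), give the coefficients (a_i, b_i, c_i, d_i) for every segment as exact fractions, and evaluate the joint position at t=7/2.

Δ: Δ0=-1/3, Δ1=-2
row 1: diag=8, rhs=-10; c'=1/8, d'=-5/4
back: M1=-5/4
M: M0=0, M1=-5/4, M2=0
seg 0: a=5, c=M0/2=0, d=(M1−M0)/(6·3)=-5/72, b=Δ0−h0·(2M0+M1)/6=7/24
seg 1: a=4, c=M1/2=-5/8, d=(M2−M1)/(6·1)=5/24, b=Δ1−h1·(2M1+M2)/6=-19/12
t_q=7/2 → seg 1, τ=1/2; S=4+-19/12·τ+-5/8·τ²+5/24·τ³=197/64

  seg 0: a=5 b=7/24 c=0 d=-5/72
  seg 1: a=4 b=-19/12 c=-5/8 d=5/24
S(7/2) = 197/64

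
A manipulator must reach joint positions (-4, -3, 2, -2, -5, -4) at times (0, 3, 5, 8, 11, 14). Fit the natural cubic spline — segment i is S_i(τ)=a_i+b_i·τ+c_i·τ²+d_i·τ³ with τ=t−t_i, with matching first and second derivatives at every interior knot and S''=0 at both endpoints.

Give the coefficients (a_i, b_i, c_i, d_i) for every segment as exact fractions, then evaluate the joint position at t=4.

Δ: Δ0=1/3, Δ1=5/2, Δ2=-4/3, Δ3=-1, Δ4=1/3
row 1: diag=10, rhs=13; c'=1/5, d'=13/10
row 2: denom=10−2·1/5=48/5; d'=(-23−2·13/10)/(48/5)=-8/3
row 3: denom=12−3·5/16=177/16; d'=(2−3·-8/3)/(177/16)=160/177
row 4: denom=12−3·16/59=660/59; d'=(8−3·160/177)/(660/59)=26/55
back: M4=26/55
back: M3=160/177−16/59·26/55=128/165
back: M2=-8/3−5/16·128/165=-32/11
back: M1=13/10−1/5·-32/11=207/110
M: M0=0, M1=207/110, M2=-32/11, M3=128/165, M4=26/55, M5=0
seg 0: a=-4, c=M0/2=0, d=(M1−M0)/(6·3)=23/220, b=Δ0−h0·(2M0+M1)/6=-401/660
seg 1: a=-3, c=M1/2=207/220, d=(M2−M1)/(6·2)=-527/1320, b=Δ1−h1·(2M1+M2)/6=731/330
seg 2: a=2, c=M2/2=-16/11, d=(M3−M2)/(6·3)=304/1485, b=Δ2−h2·(2M2+M3)/6=196/165
seg 3: a=-2, c=M3/2=64/165, d=(M4−M3)/(6·3)=-5/297, b=Δ3−h3·(2M3+M4)/6=-332/165
seg 4: a=-5, c=M4/2=13/55, d=(M5−M4)/(6·3)=-13/495, b=Δ4−h4·(2M4+M5)/6=-23/165
t_q=4 → seg 1, τ=1; S=-3+731/330·τ+207/220·τ²+-527/1320·τ³=-107/440

  seg 0: a=-4 b=-401/660 c=0 d=23/220
  seg 1: a=-3 b=731/330 c=207/220 d=-527/1320
  seg 2: a=2 b=196/165 c=-16/11 d=304/1485
  seg 3: a=-2 b=-332/165 c=64/165 d=-5/297
  seg 4: a=-5 b=-23/165 c=13/55 d=-13/495
S(4) = -107/440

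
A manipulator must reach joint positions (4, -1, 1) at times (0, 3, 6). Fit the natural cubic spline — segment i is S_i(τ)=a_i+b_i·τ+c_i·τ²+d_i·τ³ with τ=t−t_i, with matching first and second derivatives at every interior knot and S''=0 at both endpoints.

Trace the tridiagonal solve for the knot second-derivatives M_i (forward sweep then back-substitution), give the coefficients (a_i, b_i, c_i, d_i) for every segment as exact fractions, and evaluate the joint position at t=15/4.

  seg 0: a=4 b=-9/4 c=0 d=7/108
  seg 1: a=-1 b=-1/2 c=7/12 d=-7/108
S(15/4) = -275/256

Δ: Δ0=-5/3, Δ1=2/3
row 1: diag=12, rhs=14; c'=1/4, d'=7/6
back: M1=7/6
M: M0=0, M1=7/6, M2=0
seg 0: a=4, c=M0/2=0, d=(M1−M0)/(6·3)=7/108, b=Δ0−h0·(2M0+M1)/6=-9/4
seg 1: a=-1, c=M1/2=7/12, d=(M2−M1)/(6·3)=-7/108, b=Δ1−h1·(2M1+M2)/6=-1/2
t_q=15/4 → seg 1, τ=3/4; S=-1+-1/2·τ+7/12·τ²+-7/108·τ³=-275/256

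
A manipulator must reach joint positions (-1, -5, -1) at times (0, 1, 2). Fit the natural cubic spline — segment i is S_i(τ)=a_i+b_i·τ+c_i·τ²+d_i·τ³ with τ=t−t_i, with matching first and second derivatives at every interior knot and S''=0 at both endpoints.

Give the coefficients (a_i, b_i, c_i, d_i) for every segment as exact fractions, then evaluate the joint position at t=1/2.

  seg 0: a=-1 b=-6 c=0 d=2
  seg 1: a=-5 b=0 c=6 d=-2
S(1/2) = -15/4

Δ: Δ0=-4, Δ1=4
row 1: diag=4, rhs=48; c'=1/4, d'=12
back: M1=12
M: M0=0, M1=12, M2=0
seg 0: a=-1, c=M0/2=0, d=(M1−M0)/(6·1)=2, b=Δ0−h0·(2M0+M1)/6=-6
seg 1: a=-5, c=M1/2=6, d=(M2−M1)/(6·1)=-2, b=Δ1−h1·(2M1+M2)/6=0
t_q=1/2 → seg 0, τ=1/2; S=-1+-6·τ+0·τ²+2·τ³=-15/4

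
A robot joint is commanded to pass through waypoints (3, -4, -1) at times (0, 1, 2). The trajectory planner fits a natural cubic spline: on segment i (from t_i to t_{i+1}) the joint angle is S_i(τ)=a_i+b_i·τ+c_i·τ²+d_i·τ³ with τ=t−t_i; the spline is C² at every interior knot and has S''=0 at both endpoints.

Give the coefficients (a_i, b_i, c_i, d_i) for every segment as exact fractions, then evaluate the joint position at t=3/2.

  seg 0: a=3 b=-19/2 c=0 d=5/2
  seg 1: a=-4 b=-2 c=15/2 d=-5/2
S(3/2) = -55/16

Δ: Δ0=-7, Δ1=3
row 1: diag=4, rhs=60; c'=1/4, d'=15
back: M1=15
M: M0=0, M1=15, M2=0
seg 0: a=3, c=M0/2=0, d=(M1−M0)/(6·1)=5/2, b=Δ0−h0·(2M0+M1)/6=-19/2
seg 1: a=-4, c=M1/2=15/2, d=(M2−M1)/(6·1)=-5/2, b=Δ1−h1·(2M1+M2)/6=-2
t_q=3/2 → seg 1, τ=1/2; S=-4+-2·τ+15/2·τ²+-5/2·τ³=-55/16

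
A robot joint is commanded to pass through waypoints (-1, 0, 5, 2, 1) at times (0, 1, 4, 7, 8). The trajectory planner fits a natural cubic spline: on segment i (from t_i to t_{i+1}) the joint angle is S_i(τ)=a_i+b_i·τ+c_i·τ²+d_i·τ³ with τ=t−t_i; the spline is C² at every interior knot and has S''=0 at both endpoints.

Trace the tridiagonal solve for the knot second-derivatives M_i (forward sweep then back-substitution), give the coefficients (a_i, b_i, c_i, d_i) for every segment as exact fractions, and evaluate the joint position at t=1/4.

Δ: Δ0=1, Δ1=5/3, Δ2=-1, Δ3=-1
row 1: diag=8, rhs=4; c'=3/8, d'=1/2
row 2: denom=12−3·3/8=87/8; d'=(-16−3·1/2)/(87/8)=-140/87
row 3: denom=8−3·8/29=208/29; d'=(0−3·-140/87)/(208/29)=35/52
back: M3=35/52
back: M2=-140/87−8/29·35/52=-70/39
back: M1=1/2−3/8·-70/39=61/52
M: M0=0, M1=61/52, M2=-70/39, M3=35/52, M4=0
seg 0: a=-1, c=M0/2=0, d=(M1−M0)/(6·1)=61/312, b=Δ0−h0·(2M0+M1)/6=251/312
seg 1: a=0, c=M1/2=61/104, d=(M2−M1)/(6·3)=-463/2808, b=Δ1−h1·(2M1+M2)/6=217/156
seg 2: a=5, c=M2/2=-35/39, d=(M3−M2)/(6·3)=385/2808, b=Δ2−h2·(2M2+M3)/6=11/24
seg 3: a=2, c=M3/2=35/104, d=(M4−M3)/(6·1)=-35/312, b=Δ3−h3·(2M3+M4)/6=-191/156
t_q=1/4 → seg 0, τ=1/4; S=-1+251/312·τ+0·τ²+61/312·τ³=-5297/6656

  seg 0: a=-1 b=251/312 c=0 d=61/312
  seg 1: a=0 b=217/156 c=61/104 d=-463/2808
  seg 2: a=5 b=11/24 c=-35/39 d=385/2808
  seg 3: a=2 b=-191/156 c=35/104 d=-35/312
S(1/4) = -5297/6656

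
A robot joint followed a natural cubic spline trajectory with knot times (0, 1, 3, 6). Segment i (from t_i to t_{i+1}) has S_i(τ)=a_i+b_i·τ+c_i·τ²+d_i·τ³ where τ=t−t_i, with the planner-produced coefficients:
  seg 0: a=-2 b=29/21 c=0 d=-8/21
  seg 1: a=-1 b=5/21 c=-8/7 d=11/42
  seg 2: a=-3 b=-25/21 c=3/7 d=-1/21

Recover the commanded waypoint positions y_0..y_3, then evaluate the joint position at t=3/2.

y_0 = S_0(0) = a_0 = -2
y_1 = S_1(0) = a_1 = -1
y_2 = S_2(0) = a_2 = -3
y_3 = S_2(3) = -4
t_q=3/2 is in segment 1 (τ=1/2); S_1(τ)=-127/112

y_0=-2 y_1=-1 y_2=-3 y_3=-4
S(3/2) = -127/112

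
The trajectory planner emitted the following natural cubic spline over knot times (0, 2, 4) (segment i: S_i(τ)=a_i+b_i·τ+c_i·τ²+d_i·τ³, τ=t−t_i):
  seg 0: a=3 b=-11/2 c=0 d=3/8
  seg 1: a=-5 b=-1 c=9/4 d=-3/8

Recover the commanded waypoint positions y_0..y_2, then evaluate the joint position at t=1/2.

y_0 = S_0(0) = a_0 = 3
y_1 = S_1(0) = a_1 = -5
y_2 = S_1(2) = -1
t_q=1/2 is in segment 0 (τ=1/2); S_0(τ)=19/64

y_0=3 y_1=-5 y_2=-1
S(1/2) = 19/64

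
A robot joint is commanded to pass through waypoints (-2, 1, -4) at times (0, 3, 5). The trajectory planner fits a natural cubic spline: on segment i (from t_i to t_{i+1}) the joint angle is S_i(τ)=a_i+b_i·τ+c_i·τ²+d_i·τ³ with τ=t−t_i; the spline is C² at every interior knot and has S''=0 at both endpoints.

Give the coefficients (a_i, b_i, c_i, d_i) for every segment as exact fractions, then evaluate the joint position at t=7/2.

  seg 0: a=-2 b=41/20 c=0 d=-7/60
  seg 1: a=1 b=-11/10 c=-21/20 d=7/40
S(7/2) = 67/320

Δ: Δ0=1, Δ1=-5/2
row 1: diag=10, rhs=-21; c'=1/5, d'=-21/10
back: M1=-21/10
M: M0=0, M1=-21/10, M2=0
seg 0: a=-2, c=M0/2=0, d=(M1−M0)/(6·3)=-7/60, b=Δ0−h0·(2M0+M1)/6=41/20
seg 1: a=1, c=M1/2=-21/20, d=(M2−M1)/(6·2)=7/40, b=Δ1−h1·(2M1+M2)/6=-11/10
t_q=7/2 → seg 1, τ=1/2; S=1+-11/10·τ+-21/20·τ²+7/40·τ³=67/320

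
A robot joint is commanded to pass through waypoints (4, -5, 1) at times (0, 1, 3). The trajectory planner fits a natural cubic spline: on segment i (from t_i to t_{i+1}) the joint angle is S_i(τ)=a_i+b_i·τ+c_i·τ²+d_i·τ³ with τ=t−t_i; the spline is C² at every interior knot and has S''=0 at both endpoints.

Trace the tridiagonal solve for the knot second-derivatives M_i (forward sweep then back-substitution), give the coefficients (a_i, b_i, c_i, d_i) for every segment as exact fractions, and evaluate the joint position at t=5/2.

  seg 0: a=4 b=-11 c=0 d=2
  seg 1: a=-5 b=-5 c=6 d=-1
S(5/2) = -19/8

Δ: Δ0=-9, Δ1=3
row 1: diag=6, rhs=72; c'=1/3, d'=12
back: M1=12
M: M0=0, M1=12, M2=0
seg 0: a=4, c=M0/2=0, d=(M1−M0)/(6·1)=2, b=Δ0−h0·(2M0+M1)/6=-11
seg 1: a=-5, c=M1/2=6, d=(M2−M1)/(6·2)=-1, b=Δ1−h1·(2M1+M2)/6=-5
t_q=5/2 → seg 1, τ=3/2; S=-5+-5·τ+6·τ²+-1·τ³=-19/8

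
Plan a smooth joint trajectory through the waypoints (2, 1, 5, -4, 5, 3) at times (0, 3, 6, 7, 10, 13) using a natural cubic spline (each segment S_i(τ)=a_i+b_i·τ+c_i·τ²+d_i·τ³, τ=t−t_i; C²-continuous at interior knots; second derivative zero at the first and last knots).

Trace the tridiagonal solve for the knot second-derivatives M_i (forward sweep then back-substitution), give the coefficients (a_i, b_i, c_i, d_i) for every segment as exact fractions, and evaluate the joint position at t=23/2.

Δ: Δ0=-1/3, Δ1=4/3, Δ2=-9, Δ3=3, Δ4=-2/3
row 1: diag=12, rhs=10; c'=1/4, d'=5/6
row 2: denom=8−3·1/4=29/4; d'=(-62−3·5/6)/(29/4)=-258/29
row 3: denom=8−1·4/29=228/29; d'=(72−1·-258/29)/(228/29)=391/38
row 4: denom=12−3·29/76=825/76; d'=(-22−3·391/38)/(825/76)=-4018/825
back: M4=-4018/825
back: M3=391/38−29/76·-4018/825=10022/825
back: M2=-258/29−4/29·10022/825=-8722/825
back: M1=5/6−1/4·-8722/825=956/275
M: M0=0, M1=956/275, M2=-8722/825, M3=10022/825, M4=-4018/825, M5=0
seg 0: a=2, c=M0/2=0, d=(M1−M0)/(6·3)=478/2475, b=Δ0−h0·(2M0+M1)/6=-1709/825
seg 1: a=1, c=M1/2=478/275, d=(M2−M1)/(6·3)=-1159/1485, b=Δ1−h1·(2M1+M2)/6=2593/825
seg 2: a=5, c=M2/2=-4361/825, d=(M3−M2)/(6·1)=284/75, b=Δ2−h2·(2M2+M3)/6=-6188/825
seg 3: a=-4, c=M3/2=5011/825, d=(M4−M3)/(6·3)=-52/55, b=Δ3−h3·(2M3+M4)/6=-1846/275
seg 4: a=5, c=M4/2=-2009/825, d=(M5−M4)/(6·3)=2009/7425, b=Δ4−h4·(2M4+M5)/6=1156/275
t_q=23/2 → seg 4, τ=3/2; S=5+1156/275·τ+-2009/825·τ²+2009/7425·τ³=14827/2200

  seg 0: a=2 b=-1709/825 c=0 d=478/2475
  seg 1: a=1 b=2593/825 c=478/275 d=-1159/1485
  seg 2: a=5 b=-6188/825 c=-4361/825 d=284/75
  seg 3: a=-4 b=-1846/275 c=5011/825 d=-52/55
  seg 4: a=5 b=1156/275 c=-2009/825 d=2009/7425
S(23/2) = 14827/2200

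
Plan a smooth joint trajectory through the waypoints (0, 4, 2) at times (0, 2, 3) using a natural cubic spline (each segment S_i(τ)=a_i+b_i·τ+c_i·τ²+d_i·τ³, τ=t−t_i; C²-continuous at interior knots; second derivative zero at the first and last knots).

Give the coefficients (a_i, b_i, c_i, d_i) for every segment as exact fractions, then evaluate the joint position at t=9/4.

  seg 0: a=0 b=10/3 c=0 d=-1/3
  seg 1: a=4 b=-2/3 c=-2 d=2/3
S(9/4) = 119/32

Δ: Δ0=2, Δ1=-2
row 1: diag=6, rhs=-24; c'=1/6, d'=-4
back: M1=-4
M: M0=0, M1=-4, M2=0
seg 0: a=0, c=M0/2=0, d=(M1−M0)/(6·2)=-1/3, b=Δ0−h0·(2M0+M1)/6=10/3
seg 1: a=4, c=M1/2=-2, d=(M2−M1)/(6·1)=2/3, b=Δ1−h1·(2M1+M2)/6=-2/3
t_q=9/4 → seg 1, τ=1/4; S=4+-2/3·τ+-2·τ²+2/3·τ³=119/32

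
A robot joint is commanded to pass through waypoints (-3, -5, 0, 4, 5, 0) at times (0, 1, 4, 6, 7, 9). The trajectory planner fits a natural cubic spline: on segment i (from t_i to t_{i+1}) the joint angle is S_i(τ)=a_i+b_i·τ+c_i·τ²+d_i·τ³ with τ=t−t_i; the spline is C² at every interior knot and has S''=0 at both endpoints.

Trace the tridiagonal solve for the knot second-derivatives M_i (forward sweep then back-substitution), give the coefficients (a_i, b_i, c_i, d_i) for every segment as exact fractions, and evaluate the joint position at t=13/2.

  seg 0: a=-3 b=-17194/6879 c=0 d=3436/6879
  seg 1: a=-5 b=-6886/6879 c=3436/2293 d=-1397/6879
  seg 2: a=0 b=17243/6879 c=-755/2293 d=1045/27516
  seg 3: a=4 b=11318/6879 c=-465/4586 d=-7483/13758
  seg 4: a=5 b=-2603/13758 c=-3974/2293 d=1987/6879
S(13/2) = 173509/36688

Δ: Δ0=-2, Δ1=5/3, Δ2=2, Δ3=1, Δ4=-5/2
row 1: diag=8, rhs=22; c'=3/8, d'=11/4
row 2: denom=10−3·3/8=71/8; d'=(2−3·11/4)/(71/8)=-50/71
row 3: denom=6−2·16/71=394/71; d'=(-6−2·-50/71)/(394/71)=-163/197
row 4: denom=6−1·71/394=2293/394; d'=(-21−1·-163/197)/(2293/394)=-7948/2293
back: M4=-7948/2293
back: M3=-163/197−71/394·-7948/2293=-465/2293
back: M2=-50/71−16/71·-465/2293=-1510/2293
back: M1=11/4−3/8·-1510/2293=6872/2293
M: M0=0, M1=6872/2293, M2=-1510/2293, M3=-465/2293, M4=-7948/2293, M5=0
seg 0: a=-3, c=M0/2=0, d=(M1−M0)/(6·1)=3436/6879, b=Δ0−h0·(2M0+M1)/6=-17194/6879
seg 1: a=-5, c=M1/2=3436/2293, d=(M2−M1)/(6·3)=-1397/6879, b=Δ1−h1·(2M1+M2)/6=-6886/6879
seg 2: a=0, c=M2/2=-755/2293, d=(M3−M2)/(6·2)=1045/27516, b=Δ2−h2·(2M2+M3)/6=17243/6879
seg 3: a=4, c=M3/2=-465/4586, d=(M4−M3)/(6·1)=-7483/13758, b=Δ3−h3·(2M3+M4)/6=11318/6879
seg 4: a=5, c=M4/2=-3974/2293, d=(M5−M4)/(6·2)=1987/6879, b=Δ4−h4·(2M4+M5)/6=-2603/13758
t_q=13/2 → seg 3, τ=1/2; S=4+11318/6879·τ+-465/4586·τ²+-7483/13758·τ³=173509/36688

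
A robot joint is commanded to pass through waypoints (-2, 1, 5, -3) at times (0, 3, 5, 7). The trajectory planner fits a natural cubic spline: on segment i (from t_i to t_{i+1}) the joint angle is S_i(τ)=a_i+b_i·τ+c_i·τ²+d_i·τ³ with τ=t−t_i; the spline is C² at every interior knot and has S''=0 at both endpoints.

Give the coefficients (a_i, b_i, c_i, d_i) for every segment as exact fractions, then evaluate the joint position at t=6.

Δ: Δ0=1, Δ1=2, Δ2=-4
row 1: diag=10, rhs=6; c'=1/5, d'=3/5
row 2: denom=8−2·1/5=38/5; d'=(-36−2·3/5)/(38/5)=-93/19
back: M2=-93/19
back: M1=3/5−1/5·-93/19=30/19
M: M0=0, M1=30/19, M2=-93/19, M3=0
seg 0: a=-2, c=M0/2=0, d=(M1−M0)/(6·3)=5/57, b=Δ0−h0·(2M0+M1)/6=4/19
seg 1: a=1, c=M1/2=15/19, d=(M2−M1)/(6·2)=-41/76, b=Δ1−h1·(2M1+M2)/6=49/19
seg 2: a=5, c=M2/2=-93/38, d=(M3−M2)/(6·2)=31/76, b=Δ2−h2·(2M2+M3)/6=-14/19
t_q=6 → seg 2, τ=1; S=5+-14/19·τ+-93/38·τ²+31/76·τ³=169/76

  seg 0: a=-2 b=4/19 c=0 d=5/57
  seg 1: a=1 b=49/19 c=15/19 d=-41/76
  seg 2: a=5 b=-14/19 c=-93/38 d=31/76
S(6) = 169/76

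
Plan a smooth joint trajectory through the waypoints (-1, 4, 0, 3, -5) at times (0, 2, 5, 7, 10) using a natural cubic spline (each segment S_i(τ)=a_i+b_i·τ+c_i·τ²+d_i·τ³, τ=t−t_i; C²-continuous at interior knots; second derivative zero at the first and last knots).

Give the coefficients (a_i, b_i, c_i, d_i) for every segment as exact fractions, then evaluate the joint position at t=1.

Δ: Δ0=5/2, Δ1=-4/3, Δ2=3/2, Δ3=-8/3
row 1: diag=10, rhs=-23; c'=3/10, d'=-23/10
row 2: denom=10−3·3/10=91/10; d'=(17−3·-23/10)/(91/10)=239/91
row 3: denom=10−2·20/91=870/91; d'=(-25−2·239/91)/(870/91)=-2753/870
back: M3=-2753/870
back: M2=239/91−20/91·-2753/870=289/87
back: M1=-23/10−3/10·289/87=-478/145
M: M0=0, M1=-478/145, M2=289/87, M3=-2753/870, M4=0
seg 0: a=-1, c=M0/2=0, d=(M1−M0)/(6·2)=-239/870, b=Δ0−h0·(2M0+M1)/6=3131/870
seg 1: a=4, c=M1/2=-239/145, d=(M2−M1)/(6·3)=2879/7830, b=Δ1−h1·(2M1+M2)/6=263/870
seg 2: a=0, c=M2/2=289/174, d=(M3−M2)/(6·2)=-627/1160, b=Δ2−h2·(2M2+M3)/6=148/435
seg 3: a=3, c=M3/2=-2753/1740, d=(M4−M3)/(6·3)=2753/15660, b=Δ3−h3·(2M3+M4)/6=433/870
t_q=1 → seg 0, τ=1; S=-1+3131/870·τ+0·τ²+-239/870·τ³=337/145

  seg 0: a=-1 b=3131/870 c=0 d=-239/870
  seg 1: a=4 b=263/870 c=-239/145 d=2879/7830
  seg 2: a=0 b=148/435 c=289/174 d=-627/1160
  seg 3: a=3 b=433/870 c=-2753/1740 d=2753/15660
S(1) = 337/145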